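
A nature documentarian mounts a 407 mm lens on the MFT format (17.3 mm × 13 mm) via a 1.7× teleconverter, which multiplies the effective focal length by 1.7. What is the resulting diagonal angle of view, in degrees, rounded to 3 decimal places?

Effective focal length f = 407 × 1.7 = 691.9 mm.
Sensor diagonal = √(17.3² + 13²) = √468.2900 ≈ 21.6400 mm.
α = 2·arctan(21.640 / (2 × 691.9)) = 2·arctan(0.01564) ≈ 1.7918°.

1.792°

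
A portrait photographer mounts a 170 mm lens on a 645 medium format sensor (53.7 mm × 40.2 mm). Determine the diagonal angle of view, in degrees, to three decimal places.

22.322°

Sensor diagonal = √(53.7² + 40.2²) = √4499.7300 ≈ 67.0800 mm.
Angle of view α = 2·arctan(d/2f) with d = 67.0800 mm and f = 170 mm.
d/2f = 0.19729; arctan(0.19729) ≈ 11.1608°, so α ≈ 22.3216°.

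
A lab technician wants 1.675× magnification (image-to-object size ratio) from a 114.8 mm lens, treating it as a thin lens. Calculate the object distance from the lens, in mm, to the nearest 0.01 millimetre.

183.34 mm

With m = dᵢ/dₒ and 1/f = 1/dₒ + 1/dᵢ, substituting dᵢ = m·dₒ gives 1/f = (1 + 1/m)/dₒ, hence dₒ = f·(1 + 1/m).
dₒ = 114.8 × (1 + 1/1.675) = 114.8 × 1.59701 ≈ 183.337 mm.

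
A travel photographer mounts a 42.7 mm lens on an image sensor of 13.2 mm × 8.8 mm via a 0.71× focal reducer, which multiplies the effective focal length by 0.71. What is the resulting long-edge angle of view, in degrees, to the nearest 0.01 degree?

Effective focal length f = 42.7 × 0.71 = 30.317 mm.
α = 2·arctan(13.2 / (2 × 30.317)) = 2·arctan(0.21770) ≈ 24.5633°.

24.56°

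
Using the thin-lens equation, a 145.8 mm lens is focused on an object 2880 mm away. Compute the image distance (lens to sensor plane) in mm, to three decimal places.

1/dᵢ = 1/f − 1/dₒ = 1/145.8 − 1/2880 = 0.0065115 mm⁻¹.
dᵢ = 1/0.0065115 ≈ 153.5747 mm.

153.575 mm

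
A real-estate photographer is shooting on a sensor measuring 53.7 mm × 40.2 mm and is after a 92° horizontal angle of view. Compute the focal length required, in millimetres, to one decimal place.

25.9 mm

From α = 2·arctan(w/2f) we get f = w / (2·tan(α/2)).
With w = 53.7 mm and α/2 = 46°, tan(α/2) ≈ 1.03553, so f ≈ 53.7 / 2.07106 ≈ 25.9287 mm.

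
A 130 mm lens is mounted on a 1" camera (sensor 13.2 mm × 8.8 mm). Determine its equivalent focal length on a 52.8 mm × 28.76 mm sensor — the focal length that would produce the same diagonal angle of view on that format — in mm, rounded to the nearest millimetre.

Sensor diagonal = √(13.2² + 8.8²) = √251.6800 ≈ 15.8644 mm.
Sensor diagonal = √(52.8² + 28.76²) = √3614.9776 ≈ 60.1247 mm.
Equal angle of view means equal diagonal/f ratio, so f₂ = f₁ · (diagonal₂/diagonal₁) = 130 × 60.1247/15.8644.
f₂ = 130 × 3.78991 ≈ 492.688 mm.

493 mm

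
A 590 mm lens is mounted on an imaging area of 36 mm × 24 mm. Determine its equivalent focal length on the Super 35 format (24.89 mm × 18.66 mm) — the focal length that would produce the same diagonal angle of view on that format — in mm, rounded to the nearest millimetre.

Sensor diagonal = √(36² + 24²) = √1872.0000 ≈ 43.2666 mm.
Sensor diagonal = √(24.89² + 18.66²) = √967.7077 ≈ 31.1080 mm.
Equal angle of view means equal diagonal/f ratio, so f₂ = f₁ · (diagonal₂/diagonal₁) = 590 × 31.1080/43.2666.
f₂ = 590 × 0.71898 ≈ 424.201 mm.

424 mm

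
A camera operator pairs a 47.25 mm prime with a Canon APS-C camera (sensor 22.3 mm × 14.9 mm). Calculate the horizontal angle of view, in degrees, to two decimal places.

26.56°

Angle of view α = 2·arctan(w/2f) with w = 22.3 mm and f = 47.25 mm.
w/2f = 0.23598; arctan(0.23598) ≈ 13.2777°, so α ≈ 26.5554°.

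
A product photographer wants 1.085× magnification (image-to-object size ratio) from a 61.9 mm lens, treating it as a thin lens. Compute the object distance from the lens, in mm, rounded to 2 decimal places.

With m = dᵢ/dₒ and 1/f = 1/dₒ + 1/dᵢ, substituting dᵢ = m·dₒ gives 1/f = (1 + 1/m)/dₒ, hence dₒ = f·(1 + 1/m).
dₒ = 61.9 × (1 + 1/1.085) = 61.9 × 1.92166 ≈ 118.951 mm.

118.95 mm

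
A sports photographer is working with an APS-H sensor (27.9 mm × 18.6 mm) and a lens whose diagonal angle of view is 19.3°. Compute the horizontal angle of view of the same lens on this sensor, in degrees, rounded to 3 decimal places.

16.105°

Sensor diagonal = √(27.9² + 18.6²) = √1124.3700 ≈ 33.5316 mm.
From the diagonal AOV: f = 33.5316 / (2·tan(9.65°)) = 33.5316 / 0.34007 ≈ 98.6021 mm.
Horizontal AOV = 2·arctan(27.9 / (2 × 98.6021)) = 2·arctan(0.14148) ≈ 16.1053°.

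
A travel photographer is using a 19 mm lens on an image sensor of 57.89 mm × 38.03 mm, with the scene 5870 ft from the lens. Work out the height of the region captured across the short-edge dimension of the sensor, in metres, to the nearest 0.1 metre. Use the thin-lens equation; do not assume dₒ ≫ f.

3581.1 m

dₒ: 5870 ft × 304.8 mm/ft = 1789175.94 mm.
Similar triangles through the lens centre give W/dₒ = h/dᵢ; with 1/f = 1/dₒ + 1/dᵢ this gives W = h·(dₒ − f)/f.
W = 38.03 mm × (1.78918e+06 − 19) / 19 = 38.03 × 94166.1549 ≈ 3581138.870 mm = 3581.14 m.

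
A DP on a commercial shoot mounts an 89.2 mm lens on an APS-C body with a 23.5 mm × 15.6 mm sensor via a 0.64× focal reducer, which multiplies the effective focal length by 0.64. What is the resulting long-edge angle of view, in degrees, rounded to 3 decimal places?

23.261°

Effective focal length f = 89.2 × 0.64 = 57.088 mm.
α = 2·arctan(23.5 / (2 × 57.088)) = 2·arctan(0.20582) ≈ 23.2607°.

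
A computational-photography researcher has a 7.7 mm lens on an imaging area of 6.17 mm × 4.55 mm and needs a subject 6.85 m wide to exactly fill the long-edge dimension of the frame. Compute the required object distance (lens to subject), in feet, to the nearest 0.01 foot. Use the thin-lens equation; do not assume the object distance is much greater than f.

W: 6.85 m = 6850 mm.
Magnification m = w/W = dᵢ/dₒ; combined with 1/f = 1/dₒ + 1/dᵢ this gives dₒ = f·(1 + W/w).
dₒ = 7.7 mm × (1 + 6850/6.17) = 7.7 × 1111.2107 ≈ 8556.322 mm = 8556.322/304.8 ft = 28.0719 ft.

28.07 ft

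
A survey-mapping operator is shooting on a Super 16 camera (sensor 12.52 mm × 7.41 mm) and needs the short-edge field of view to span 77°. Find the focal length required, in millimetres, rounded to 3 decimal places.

From α = 2·arctan(h/2f) we get f = h / (2·tan(α/2)).
With h = 7.41 mm and α/2 = 38.5°, tan(α/2) ≈ 0.79544, so f ≈ 7.41 / 1.59087 ≈ 4.6578 mm.

4.658 mm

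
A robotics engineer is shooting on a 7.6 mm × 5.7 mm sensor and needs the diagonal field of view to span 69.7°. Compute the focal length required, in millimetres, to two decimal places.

6.82 mm

Sensor diagonal = √(7.6² + 5.7²) = √90.2500 ≈ 9.5000 mm.
From α = 2·arctan(d/2f) we get f = d / (2·tan(α/2)).
With d = 9.5000 mm and α/2 = 34.85°, tan(α/2) ≈ 0.69631, so f ≈ 9.5000 / 1.39263 ≈ 6.8216 mm.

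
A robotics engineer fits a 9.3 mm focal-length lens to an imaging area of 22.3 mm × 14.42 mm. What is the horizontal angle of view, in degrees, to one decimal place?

100.3°

Angle of view α = 2·arctan(w/2f) with w = 22.3 mm and f = 9.3 mm.
w/2f = 1.19892; arctan(1.19892) ≈ 50.1692°, so α ≈ 100.3383°.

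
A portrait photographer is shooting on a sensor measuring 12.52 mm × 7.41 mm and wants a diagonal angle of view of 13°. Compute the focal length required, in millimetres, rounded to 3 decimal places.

63.845 mm

Sensor diagonal = √(12.52² + 7.41²) = √211.6585 ≈ 14.5485 mm.
From α = 2·arctan(d/2f) we get f = d / (2·tan(α/2)).
With d = 14.5485 mm and α/2 = 6.5°, tan(α/2) ≈ 0.11394, so f ≈ 14.5485 / 0.22787 ≈ 63.8452 mm.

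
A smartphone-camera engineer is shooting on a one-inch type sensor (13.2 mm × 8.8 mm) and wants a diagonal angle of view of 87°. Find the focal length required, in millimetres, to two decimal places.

8.36 mm

Sensor diagonal = √(13.2² + 8.8²) = √251.6800 ≈ 15.8644 mm.
From α = 2·arctan(d/2f) we get f = d / (2·tan(α/2)).
With d = 15.8644 mm and α/2 = 43.5°, tan(α/2) ≈ 0.94896, so f ≈ 15.8644 / 1.89793 ≈ 8.3588 mm.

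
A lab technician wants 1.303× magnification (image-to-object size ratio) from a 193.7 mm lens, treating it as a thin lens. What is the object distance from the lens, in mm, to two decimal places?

342.36 mm

With m = dᵢ/dₒ and 1/f = 1/dₒ + 1/dᵢ, substituting dᵢ = m·dₒ gives 1/f = (1 + 1/m)/dₒ, hence dₒ = f·(1 + 1/m).
dₒ = 193.7 × (1 + 1/1.303) = 193.7 × 1.76746 ≈ 342.357 mm.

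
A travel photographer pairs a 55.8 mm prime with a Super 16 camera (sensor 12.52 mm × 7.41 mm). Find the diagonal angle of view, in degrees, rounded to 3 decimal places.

14.855°

Sensor diagonal = √(12.52² + 7.41²) = √211.6585 ≈ 14.5485 mm.
Angle of view α = 2·arctan(d/2f) with d = 14.5485 mm and f = 55.8 mm.
d/2f = 0.13036; arctan(0.13036) ≈ 7.4274°, so α ≈ 14.8547°.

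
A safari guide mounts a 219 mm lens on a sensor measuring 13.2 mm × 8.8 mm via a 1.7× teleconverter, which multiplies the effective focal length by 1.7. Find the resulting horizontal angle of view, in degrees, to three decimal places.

Effective focal length f = 219 × 1.7 = 372.3 mm.
α = 2·arctan(13.2 / (2 × 372.3)) = 2·arctan(0.01773) ≈ 2.0312°.

2.031°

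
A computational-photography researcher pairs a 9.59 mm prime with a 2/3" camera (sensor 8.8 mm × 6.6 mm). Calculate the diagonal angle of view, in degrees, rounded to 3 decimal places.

Sensor diagonal = √(8.8² + 6.6²) = √121.0000 ≈ 11.0000 mm.
Angle of view α = 2·arctan(d/2f) with d = 11.0000 mm and f = 9.59 mm.
d/2f = 0.57351; arctan(0.57351) ≈ 29.8349°, so α ≈ 59.6698°.

59.670°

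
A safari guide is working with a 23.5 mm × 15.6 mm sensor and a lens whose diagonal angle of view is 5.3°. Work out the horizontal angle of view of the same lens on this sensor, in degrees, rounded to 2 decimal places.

Sensor diagonal = √(23.5² + 15.6²) = √795.6100 ≈ 28.2066 mm.
From the diagonal AOV: f = 28.2066 / (2·tan(2.65°)) = 28.2066 / 0.09257 ≈ 304.7102 mm.
Horizontal AOV = 2·arctan(23.5 / (2 × 304.7102)) = 2·arctan(0.03856) ≈ 4.4166°.

4.42°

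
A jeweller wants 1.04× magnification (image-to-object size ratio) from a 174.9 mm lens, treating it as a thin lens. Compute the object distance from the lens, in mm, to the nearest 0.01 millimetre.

343.07 mm

With m = dᵢ/dₒ and 1/f = 1/dₒ + 1/dᵢ, substituting dᵢ = m·dₒ gives 1/f = (1 + 1/m)/dₒ, hence dₒ = f·(1 + 1/m).
dₒ = 174.9 × (1 + 1/1.04) = 174.9 × 1.96154 ≈ 343.073 mm.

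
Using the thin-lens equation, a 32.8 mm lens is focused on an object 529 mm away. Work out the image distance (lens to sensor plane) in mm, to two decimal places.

1/dᵢ = 1/f − 1/dₒ = 1/32.8 − 1/529 = 0.0285974 mm⁻¹.
dᵢ = 1/0.0285974 ≈ 34.9682 mm.

34.97 mm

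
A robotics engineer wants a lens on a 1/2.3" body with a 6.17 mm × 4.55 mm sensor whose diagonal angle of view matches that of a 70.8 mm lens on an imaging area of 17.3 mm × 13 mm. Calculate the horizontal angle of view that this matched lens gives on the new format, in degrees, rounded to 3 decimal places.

14.024°

Sensor diagonal = √(17.3² + 13²) = √468.2900 ≈ 21.6400 mm.
Sensor diagonal = √(6.17² + 4.55²) = √58.7714 ≈ 7.6663 mm.
Equal diagonal AOV ⇒ f₂ = f₁ · 7.6663/21.6400 = 70.8 × 0.35426 ≈ 25.0818 mm.
Horizontal AOV on the new format = 2·arctan(6.17 / (2 × 25.0818)) = 2·arctan(0.12300) ≈ 14.0240°.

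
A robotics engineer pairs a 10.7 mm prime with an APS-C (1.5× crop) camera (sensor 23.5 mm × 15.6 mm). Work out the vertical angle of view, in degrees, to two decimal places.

Angle of view α = 2·arctan(h/2f) with h = 15.6 mm and f = 10.7 mm.
h/2f = 0.72897; arctan(0.72897) ≈ 36.0910°, so α ≈ 72.1820°.

72.18°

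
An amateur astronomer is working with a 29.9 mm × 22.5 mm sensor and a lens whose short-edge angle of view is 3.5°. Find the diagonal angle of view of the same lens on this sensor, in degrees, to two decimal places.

5.82°

From the short-edge AOV: f = 22.5 / (2·tan(1.75°)) = 22.5 / 0.06111 ≈ 368.2155 mm.
Sensor diagonal = √(29.9² + 22.5²) = √1400.2600 ≈ 37.4200 mm.
Diagonal AOV = 2·arctan(37.4200 / (2 × 368.2155)) = 2·arctan(0.05081) ≈ 5.8177°.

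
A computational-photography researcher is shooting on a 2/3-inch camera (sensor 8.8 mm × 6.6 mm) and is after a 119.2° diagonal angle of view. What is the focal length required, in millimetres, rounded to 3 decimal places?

Sensor diagonal = √(8.8² + 6.6²) = √121.0000 ≈ 11.0000 mm.
From α = 2·arctan(d/2f) we get f = d / (2·tan(α/2)).
With d = 11.0000 mm and α/2 = 59.6°, tan(α/2) ≈ 1.70446, so f ≈ 11.0000 / 3.40892 ≈ 3.2268 mm.

3.227 mm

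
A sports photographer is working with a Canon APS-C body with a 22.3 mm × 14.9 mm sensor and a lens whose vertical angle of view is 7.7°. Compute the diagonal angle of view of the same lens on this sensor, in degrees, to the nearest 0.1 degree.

From the vertical AOV: f = 14.9 / (2·tan(3.85°)) = 14.9 / 0.13459 ≈ 110.7041 mm.
Sensor diagonal = √(22.3² + 14.9²) = √719.3000 ≈ 26.8198 mm.
Diagonal AOV = 2·arctan(26.8198 / (2 × 110.7041)) = 2·arctan(0.12113) ≈ 13.8135°.

13.8°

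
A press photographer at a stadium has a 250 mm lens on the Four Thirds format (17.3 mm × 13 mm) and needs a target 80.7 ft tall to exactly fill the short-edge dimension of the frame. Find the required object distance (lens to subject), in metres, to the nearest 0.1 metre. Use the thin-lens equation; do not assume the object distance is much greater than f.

473.3 m

W: 80.7 ft × 304.8 mm/ft = 24597.36 mm.
Magnification m = h/W = dᵢ/dₒ; combined with 1/f = 1/dₒ + 1/dᵢ this gives dₒ = f·(1 + W/h).
dₒ = 250 mm × (1 + 24597.4/13) = 250 × 1893.1046 ≈ 473276.139 mm = 473.276 m.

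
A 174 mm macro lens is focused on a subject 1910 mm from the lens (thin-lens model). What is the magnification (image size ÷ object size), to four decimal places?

0.1002×

Thin lens: 1/f = 1/dₒ + 1/dᵢ → 1/dᵢ = 1/174 − 1/1910 = 0.0052236 mm⁻¹, so dᵢ ≈ 191.4401 mm.
Magnification m = dᵢ/dₒ = 191.4401/1910 ≈ 0.10023.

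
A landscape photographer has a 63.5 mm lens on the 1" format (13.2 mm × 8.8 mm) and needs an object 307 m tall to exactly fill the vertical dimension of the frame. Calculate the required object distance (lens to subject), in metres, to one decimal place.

2215.3 m

W: 307 m = 307000 mm.
Magnification m = h/W = dᵢ/dₒ; combined with 1/f = 1/dₒ + 1/dᵢ this gives dₒ = f·(1 + W/h).
dₒ = 63.5 mm × (1 + 307000/8.8) = 63.5 × 34887.3636 ≈ 2215347.591 mm = 2215.35 m.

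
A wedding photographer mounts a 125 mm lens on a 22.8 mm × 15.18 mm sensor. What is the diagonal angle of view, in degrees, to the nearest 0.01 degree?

12.51°

Sensor diagonal = √(22.8² + 15.18²) = √750.2724 ≈ 27.3911 mm.
Angle of view α = 2·arctan(d/2f) with d = 27.3911 mm and f = 125 mm.
d/2f = 0.10956; arctan(0.10956) ≈ 6.2526°, so α ≈ 12.5053°.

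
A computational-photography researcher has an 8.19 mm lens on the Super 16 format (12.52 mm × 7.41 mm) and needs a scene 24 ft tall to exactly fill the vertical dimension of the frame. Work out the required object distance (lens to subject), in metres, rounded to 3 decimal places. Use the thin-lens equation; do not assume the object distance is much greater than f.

8.093 m

W: 24 ft × 304.8 mm/ft = 7315.20 mm.
Magnification m = h/W = dᵢ/dₒ; combined with 1/f = 1/dₒ + 1/dᵢ this gives dₒ = f·(1 + W/h).
dₒ = 8.19 mm × (1 + 7315.2/7.41) = 8.19 × 988.2064 ≈ 8093.411 mm = 8.09341 m.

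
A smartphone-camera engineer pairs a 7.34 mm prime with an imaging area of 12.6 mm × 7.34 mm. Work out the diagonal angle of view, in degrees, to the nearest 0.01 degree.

89.62°

Sensor diagonal = √(12.6² + 7.34²) = √212.6356 ≈ 14.5820 mm.
Angle of view α = 2·arctan(d/2f) with d = 14.5820 mm and f = 7.34 mm.
d/2f = 0.99333; arctan(0.99333) ≈ 44.8082°, so α ≈ 89.6163°.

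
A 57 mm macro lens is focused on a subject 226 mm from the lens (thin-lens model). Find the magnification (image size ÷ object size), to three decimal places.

Thin lens: 1/f = 1/dₒ + 1/dᵢ → 1/dᵢ = 1/57 − 1/226 = 0.0131191 mm⁻¹, so dᵢ ≈ 76.2249 mm.
Magnification m = dᵢ/dₒ = 76.2249/226 ≈ 0.33728.

0.337×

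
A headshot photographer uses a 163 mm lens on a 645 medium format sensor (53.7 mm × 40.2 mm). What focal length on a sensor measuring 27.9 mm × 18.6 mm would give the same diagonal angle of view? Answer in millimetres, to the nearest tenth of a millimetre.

Sensor diagonal = √(53.7² + 40.2²) = √4499.7300 ≈ 67.0800 mm.
Sensor diagonal = √(27.9² + 18.6²) = √1124.3700 ≈ 33.5316 mm.
Equal angle of view means equal diagonal/f ratio, so f₂ = f₁ · (diagonal₂/diagonal₁) = 163 × 33.5316/67.0800.
f₂ = 163 × 0.49987 ≈ 81.480 mm.

81.5 mm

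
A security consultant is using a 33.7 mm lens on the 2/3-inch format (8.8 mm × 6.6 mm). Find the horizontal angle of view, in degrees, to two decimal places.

14.88°

Angle of view α = 2·arctan(w/2f) with w = 8.8 mm and f = 33.7 mm.
w/2f = 0.13056; arctan(0.13056) ≈ 7.4387°, so α ≈ 14.8774°.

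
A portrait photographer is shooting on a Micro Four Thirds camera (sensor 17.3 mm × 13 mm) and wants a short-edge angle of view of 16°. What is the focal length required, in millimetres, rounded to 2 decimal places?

From α = 2·arctan(h/2f) we get f = h / (2·tan(α/2)).
With h = 13 mm and α/2 = 8°, tan(α/2) ≈ 0.14054, so f ≈ 13 / 0.28108 ≈ 46.2499 mm.

46.25 mm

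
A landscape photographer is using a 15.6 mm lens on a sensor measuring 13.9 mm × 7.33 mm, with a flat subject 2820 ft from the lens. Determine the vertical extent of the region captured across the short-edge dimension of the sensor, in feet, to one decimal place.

1325.0 ft

dₒ: 2820 ft × 304.8 mm/ft = 859535.97 mm.
Similar triangles through the lens centre give W/dₒ = h/dᵢ; with 1/f = 1/dₒ + 1/dᵢ this gives W = h·(dₒ − f)/f.
W = 7.33 mm × (859536 − 15.6) / 15.6 = 7.33 × 55097.4598 ≈ 403864.380 mm = 403864.380/304.8 ft = 1325.01 ft.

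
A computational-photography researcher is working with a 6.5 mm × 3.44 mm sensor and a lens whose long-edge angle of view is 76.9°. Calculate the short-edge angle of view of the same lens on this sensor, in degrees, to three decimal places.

From the long-edge AOV: f = 6.5 / (2·tan(38.45°)) = 6.5 / 1.58802 ≈ 4.0931 mm.
Short-edge AOV = 2·arctan(3.44 / (2 × 4.0931)) = 2·arctan(0.42022) ≈ 45.5858°.

45.586°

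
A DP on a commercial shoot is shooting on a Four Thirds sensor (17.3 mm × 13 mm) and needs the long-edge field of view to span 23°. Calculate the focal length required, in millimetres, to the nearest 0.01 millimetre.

From α = 2·arctan(w/2f) we get f = w / (2·tan(α/2)).
With w = 17.3 mm and α/2 = 11.5°, tan(α/2) ≈ 0.20345, so f ≈ 17.3 / 0.40690 ≈ 42.5161 mm.

42.52 mm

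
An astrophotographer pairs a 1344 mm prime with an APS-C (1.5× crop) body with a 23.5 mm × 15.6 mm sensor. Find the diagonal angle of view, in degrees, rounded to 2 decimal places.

Sensor diagonal = √(23.5² + 15.6²) = √795.6100 ≈ 28.2066 mm.
Angle of view α = 2·arctan(d/2f) with d = 28.2066 mm and f = 1344 mm.
d/2f = 0.01049; arctan(0.01049) ≈ 0.6012°, so α ≈ 1.2024°.

1.20°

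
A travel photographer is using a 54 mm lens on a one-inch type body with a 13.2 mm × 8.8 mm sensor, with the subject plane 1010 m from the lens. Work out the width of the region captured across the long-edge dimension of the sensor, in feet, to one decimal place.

dₒ: 1010 m = 1.01e+06 mm.
Similar triangles through the lens centre give W/dₒ = w/dᵢ; with 1/f = 1/dₒ + 1/dᵢ this gives W = w·(dₒ − f)/f.
W = 13.2 mm × (1.01e+06 − 54) / 54 = 13.2 × 18702.7037 ≈ 246875.689 mm = 246875.689/304.8 ft = 809.96 ft.

810.0 ft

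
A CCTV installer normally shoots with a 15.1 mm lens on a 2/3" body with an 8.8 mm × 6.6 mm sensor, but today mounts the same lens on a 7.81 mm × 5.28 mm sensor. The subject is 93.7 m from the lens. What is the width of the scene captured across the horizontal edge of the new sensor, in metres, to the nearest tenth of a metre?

48.5 m

The focal length stays 15.1 mm; the relevant sensor dimension is now w = 7.81 mm. Object distance dₒ = 93.7 m = 93700 mm.
Thin-lens field width W = w·(dₒ − f)/f = 7.81 × (93700 − 15.1)/15.1 ≈ 48455.567 mm = 48.4556 m.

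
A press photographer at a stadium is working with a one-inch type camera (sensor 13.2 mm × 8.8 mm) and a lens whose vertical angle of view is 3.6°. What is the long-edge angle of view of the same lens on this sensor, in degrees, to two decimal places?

5.40°

From the vertical AOV: f = 8.8 / (2·tan(1.8°)) = 8.8 / 0.06285 ≈ 140.0103 mm.
Long-edge AOV = 2·arctan(13.2 / (2 × 140.0103)) = 2·arctan(0.04714) ≈ 5.3978°.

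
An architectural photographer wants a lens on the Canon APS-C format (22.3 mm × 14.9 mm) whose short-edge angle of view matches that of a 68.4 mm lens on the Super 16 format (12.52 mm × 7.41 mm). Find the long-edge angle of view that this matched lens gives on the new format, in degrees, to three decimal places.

9.269°

Equal short-edge AOV ⇒ f₂ = f₁ · 14.9/7.41 = 68.4 × 2.01080 ≈ 137.5385 mm.
Long-edge AOV on the new format = 2·arctan(22.3 / (2 × 137.5385)) = 2·arctan(0.08107) ≈ 9.2695°.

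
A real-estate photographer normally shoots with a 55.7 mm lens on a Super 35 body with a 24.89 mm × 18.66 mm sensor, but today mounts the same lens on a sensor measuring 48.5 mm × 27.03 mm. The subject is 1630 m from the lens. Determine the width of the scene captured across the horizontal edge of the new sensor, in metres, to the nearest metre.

1419 m

The focal length stays 55.7 mm; the relevant sensor dimension is now w = 48.5 mm. Object distance dₒ = 1630 m = 1.63e+06 mm.
Thin-lens field width W = w·(dₒ − f)/f = 48.5 × (1.63e+06 − 55.7)/55.7 ≈ 1419251.320 mm = 1419.25 m.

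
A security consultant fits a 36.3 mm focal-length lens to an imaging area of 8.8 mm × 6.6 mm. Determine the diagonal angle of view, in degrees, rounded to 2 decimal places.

17.23°

Sensor diagonal = √(8.8² + 6.6²) = √121.0000 ≈ 11.0000 mm.
Angle of view α = 2·arctan(d/2f) with d = 11.0000 mm and f = 36.3 mm.
d/2f = 0.15152; arctan(0.15152) ≈ 8.6156°, so α ≈ 17.2313°.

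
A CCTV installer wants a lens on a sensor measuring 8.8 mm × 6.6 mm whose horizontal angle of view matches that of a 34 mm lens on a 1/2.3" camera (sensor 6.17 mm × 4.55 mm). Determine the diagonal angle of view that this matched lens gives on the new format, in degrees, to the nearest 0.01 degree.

Equal horizontal AOV ⇒ f₂ = f₁ · 8.8/6.17 = 34 × 1.42626 ≈ 48.4927 mm.
Sensor diagonal = √(8.8² + 6.6²) = √121.0000 ≈ 11.0000 mm.
Diagonal AOV on the new format = 2·arctan(11.0000 / (2 × 48.4927)) = 2·arctan(0.11342) ≈ 12.9416°.

12.94°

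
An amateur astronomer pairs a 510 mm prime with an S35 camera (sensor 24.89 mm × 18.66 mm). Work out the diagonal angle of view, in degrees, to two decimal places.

Sensor diagonal = √(24.89² + 18.66²) = √967.7077 ≈ 31.1080 mm.
Angle of view α = 2·arctan(d/2f) with d = 31.1080 mm and f = 510 mm.
d/2f = 0.03050; arctan(0.03050) ≈ 1.7469°, so α ≈ 3.4937°.

3.49°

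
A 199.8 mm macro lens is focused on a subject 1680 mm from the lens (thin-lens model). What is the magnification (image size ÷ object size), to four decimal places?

0.1350×

Thin lens: 1/f = 1/dₒ + 1/dᵢ → 1/dᵢ = 1/199.8 − 1/1680 = 0.0044098 mm⁻¹, so dᵢ ≈ 226.7694 mm.
Magnification m = dᵢ/dₒ = 226.7694/1680 ≈ 0.13498.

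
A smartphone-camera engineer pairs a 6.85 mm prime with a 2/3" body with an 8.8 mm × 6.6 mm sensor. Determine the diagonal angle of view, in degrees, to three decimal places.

77.523°

Sensor diagonal = √(8.8² + 6.6²) = √121.0000 ≈ 11.0000 mm.
Angle of view α = 2·arctan(d/2f) with d = 11.0000 mm and f = 6.85 mm.
d/2f = 0.80292; arctan(0.80292) ≈ 38.7617°, so α ≈ 77.5233°.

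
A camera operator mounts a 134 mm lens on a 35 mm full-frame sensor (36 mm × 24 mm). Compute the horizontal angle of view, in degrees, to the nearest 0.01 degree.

15.30°

Angle of view α = 2·arctan(w/2f) with w = 36 mm and f = 134 mm.
w/2f = 0.13433; arctan(0.13433) ≈ 7.6507°, so α ≈ 15.3013°.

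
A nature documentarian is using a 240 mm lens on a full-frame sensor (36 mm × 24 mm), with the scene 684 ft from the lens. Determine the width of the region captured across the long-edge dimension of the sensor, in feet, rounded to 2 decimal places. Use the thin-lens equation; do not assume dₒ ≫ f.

dₒ: 684 ft × 304.8 mm/ft = 208483.19 mm.
Similar triangles through the lens centre give W/dₒ = w/dᵢ; with 1/f = 1/dₒ + 1/dᵢ this gives W = w·(dₒ − f)/f.
W = 36 mm × (208483 − 240) / 240 = 36 × 867.6800 ≈ 31236.479 mm = 31236.479/304.8 ft = 102.482 ft.

102.48 ft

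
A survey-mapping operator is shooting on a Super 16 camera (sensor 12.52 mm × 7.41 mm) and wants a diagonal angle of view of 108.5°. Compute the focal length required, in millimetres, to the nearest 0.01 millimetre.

Sensor diagonal = √(12.52² + 7.41²) = √211.6585 ≈ 14.5485 mm.
From α = 2·arctan(d/2f) we get f = d / (2·tan(α/2)).
With d = 14.5485 mm and α/2 = 54.25°, tan(α/2) ≈ 1.38909, so f ≈ 14.5485 / 2.77818 ≈ 5.2367 mm.

5.24 mm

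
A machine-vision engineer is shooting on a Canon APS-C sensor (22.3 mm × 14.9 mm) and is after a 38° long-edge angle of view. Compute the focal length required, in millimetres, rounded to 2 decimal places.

32.38 mm

From α = 2·arctan(w/2f) we get f = w / (2·tan(α/2)).
With w = 22.3 mm and α/2 = 19°, tan(α/2) ≈ 0.34433, so f ≈ 22.3 / 0.68866 ≈ 32.3820 mm.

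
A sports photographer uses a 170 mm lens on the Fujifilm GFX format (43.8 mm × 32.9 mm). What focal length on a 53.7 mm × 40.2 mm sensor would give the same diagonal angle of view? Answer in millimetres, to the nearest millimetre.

Sensor diagonal = √(43.8² + 32.9²) = √3000.8500 ≈ 54.7800 mm.
Sensor diagonal = √(53.7² + 40.2²) = √4499.7300 ≈ 67.0800 mm.
Equal angle of view means equal diagonal/f ratio, so f₂ = f₁ · (diagonal₂/diagonal₁) = 170 × 67.0800/54.7800.
f₂ = 170 × 1.22453 ≈ 208.171 mm.

208 mm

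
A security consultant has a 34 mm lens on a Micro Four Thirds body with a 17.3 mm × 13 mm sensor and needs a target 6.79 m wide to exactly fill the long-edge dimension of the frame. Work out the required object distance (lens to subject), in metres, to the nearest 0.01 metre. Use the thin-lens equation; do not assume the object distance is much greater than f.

13.38 m

W: 6.79 m = 6790 mm.
Magnification m = w/W = dᵢ/dₒ; combined with 1/f = 1/dₒ + 1/dᵢ this gives dₒ = f·(1 + W/w).
dₒ = 34 mm × (1 + 6790/17.3) = 34 × 393.4855 ≈ 13378.509 mm = 13.3785 m.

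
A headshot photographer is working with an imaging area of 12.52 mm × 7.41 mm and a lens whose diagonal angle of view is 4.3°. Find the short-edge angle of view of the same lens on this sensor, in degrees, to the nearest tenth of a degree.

Sensor diagonal = √(12.52² + 7.41²) = √211.6585 ≈ 14.5485 mm.
From the diagonal AOV: f = 14.5485 / (2·tan(2.15°)) = 14.5485 / 0.07508 ≈ 193.7618 mm.
Short-edge AOV = 2·arctan(7.41 / (2 × 193.7618)) = 2·arctan(0.01912) ≈ 2.1909°.

2.2°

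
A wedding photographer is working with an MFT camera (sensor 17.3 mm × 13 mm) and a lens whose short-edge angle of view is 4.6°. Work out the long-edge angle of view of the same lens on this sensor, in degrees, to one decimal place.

From the short-edge AOV: f = 13 / (2·tan(2.3°)) = 13 / 0.08033 ≈ 161.8359 mm.
Long-edge AOV = 2·arctan(17.3 / (2 × 161.8359)) = 2·arctan(0.05345) ≈ 6.1190°.

6.1°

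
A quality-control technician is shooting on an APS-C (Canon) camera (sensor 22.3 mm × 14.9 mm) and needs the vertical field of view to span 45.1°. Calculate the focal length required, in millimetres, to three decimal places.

From α = 2·arctan(h/2f) we get f = h / (2·tan(α/2)).
With h = 14.9 mm and α/2 = 22.55°, tan(α/2) ≈ 0.41524, so f ≈ 14.9 / 0.83047 ≈ 17.9416 mm.

17.942 mm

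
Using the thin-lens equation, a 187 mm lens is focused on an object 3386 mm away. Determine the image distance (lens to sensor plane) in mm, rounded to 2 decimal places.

197.93 mm

1/dᵢ = 1/f − 1/dₒ = 1/187 − 1/3386 = 0.0050523 mm⁻¹.
dᵢ = 1/0.0050523 ≈ 197.9312 mm.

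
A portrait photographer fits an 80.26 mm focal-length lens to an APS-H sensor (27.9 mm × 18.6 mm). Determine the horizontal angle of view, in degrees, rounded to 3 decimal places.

Angle of view α = 2·arctan(w/2f) with w = 27.9 mm and f = 80.26 mm.
w/2f = 0.17381; arctan(0.17381) ≈ 9.8601°, so α ≈ 19.7202°.

19.720°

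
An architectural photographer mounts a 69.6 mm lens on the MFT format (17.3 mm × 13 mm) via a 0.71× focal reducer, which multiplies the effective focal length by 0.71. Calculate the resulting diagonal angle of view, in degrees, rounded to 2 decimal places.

24.70°

Effective focal length f = 69.6 × 0.71 = 49.416 mm.
Sensor diagonal = √(17.3² + 13²) = √468.2900 ≈ 21.6400 mm.
α = 2·arctan(21.640 / (2 × 49.416)) = 2·arctan(0.21896) ≈ 24.7009°.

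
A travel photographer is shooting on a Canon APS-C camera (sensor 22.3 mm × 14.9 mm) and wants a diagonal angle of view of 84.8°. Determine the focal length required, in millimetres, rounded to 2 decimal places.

Sensor diagonal = √(22.3² + 14.9²) = √719.3000 ≈ 26.8198 mm.
From α = 2·arctan(d/2f) we get f = d / (2·tan(α/2)).
With d = 26.8198 mm and α/2 = 42.4°, tan(α/2) ≈ 0.91313, so f ≈ 26.8198 / 1.82625 ≈ 14.6857 mm.

14.69 mm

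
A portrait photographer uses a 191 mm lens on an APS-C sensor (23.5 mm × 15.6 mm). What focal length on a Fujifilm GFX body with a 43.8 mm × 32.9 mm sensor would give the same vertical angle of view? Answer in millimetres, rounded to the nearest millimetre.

403 mm

Equal angle of view means equal height/f ratio, so f₂ = f₁ · (height₂/height₁) = 191 × 32.9/15.6.
f₂ = 191 × 2.10897 ≈ 402.814 mm.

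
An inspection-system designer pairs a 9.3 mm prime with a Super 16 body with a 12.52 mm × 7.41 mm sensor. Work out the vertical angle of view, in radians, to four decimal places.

Angle of view α = 2·arctan(h/2f) with h = 7.41 mm and f = 9.3 mm.
h/2f = 0.39839; arctan(0.39839) ≈ 0.3791 rad, so α ≈ 0.7582 rad.

0.7582 rad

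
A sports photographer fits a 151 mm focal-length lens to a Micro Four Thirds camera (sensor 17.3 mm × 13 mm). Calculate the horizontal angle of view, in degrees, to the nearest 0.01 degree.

Angle of view α = 2·arctan(w/2f) with w = 17.3 mm and f = 151 mm.
w/2f = 0.05728; arctan(0.05728) ≈ 3.2786°, so α ≈ 6.5572°.

6.56°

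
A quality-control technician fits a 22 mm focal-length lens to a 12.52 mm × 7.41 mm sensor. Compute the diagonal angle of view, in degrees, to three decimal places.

36.593°

Sensor diagonal = √(12.52² + 7.41²) = √211.6585 ≈ 14.5485 mm.
Angle of view α = 2·arctan(d/2f) with d = 14.5485 mm and f = 22 mm.
d/2f = 0.33065; arctan(0.33065) ≈ 18.2963°, so α ≈ 36.5927°.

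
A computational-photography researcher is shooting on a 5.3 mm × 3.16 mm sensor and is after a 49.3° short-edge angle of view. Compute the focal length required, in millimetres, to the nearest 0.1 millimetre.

3.4 mm

From α = 2·arctan(h/2f) we get f = h / (2·tan(α/2)).
With h = 3.16 mm and α/2 = 24.65°, tan(α/2) ≈ 0.45889, so f ≈ 3.16 / 0.91778 ≈ 3.4431 mm.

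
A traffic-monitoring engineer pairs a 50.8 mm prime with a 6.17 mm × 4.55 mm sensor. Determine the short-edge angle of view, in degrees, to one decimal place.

Angle of view α = 2·arctan(h/2f) with h = 4.55 mm and f = 50.8 mm.
h/2f = 0.04478; arctan(0.04478) ≈ 2.5642°, so α ≈ 5.1284°.

5.1°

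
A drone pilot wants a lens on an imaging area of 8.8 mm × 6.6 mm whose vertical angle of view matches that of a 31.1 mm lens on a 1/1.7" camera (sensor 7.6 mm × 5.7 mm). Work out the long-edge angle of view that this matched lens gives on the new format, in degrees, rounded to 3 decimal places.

Equal vertical AOV ⇒ f₂ = f₁ · 6.6/5.7 = 31.1 × 1.15789 ≈ 36.0105 mm.
Long-edge AOV on the new format = 2·arctan(8.8 / (2 × 36.0105)) = 2·arctan(0.12219) ≈ 13.9325°.

13.932°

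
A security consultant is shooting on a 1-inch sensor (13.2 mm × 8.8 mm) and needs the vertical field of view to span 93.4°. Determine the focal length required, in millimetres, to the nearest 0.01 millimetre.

From α = 2·arctan(h/2f) we get f = h / (2·tan(α/2)).
With h = 8.8 mm and α/2 = 46.7°, tan(α/2) ≈ 1.06117, so f ≈ 8.8 / 2.12235 ≈ 4.1464 mm.

4.15 mm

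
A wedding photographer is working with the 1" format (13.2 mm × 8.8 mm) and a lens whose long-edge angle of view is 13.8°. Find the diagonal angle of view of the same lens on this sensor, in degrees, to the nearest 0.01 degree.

From the long-edge AOV: f = 13.2 / (2·tan(6.9°)) = 13.2 / 0.24203 ≈ 54.5395 mm.
Sensor diagonal = √(13.2² + 8.8²) = √251.6800 ≈ 15.8644 mm.
Diagonal AOV = 2·arctan(15.8644 / (2 × 54.5395)) = 2·arctan(0.14544) ≈ 16.5501°.

16.55°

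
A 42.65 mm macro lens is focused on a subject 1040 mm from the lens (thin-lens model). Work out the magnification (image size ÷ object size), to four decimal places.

Thin lens: 1/f = 1/dₒ + 1/dᵢ → 1/dᵢ = 1/42.65 − 1/1040 = 0.0224851 mm⁻¹, so dᵢ ≈ 44.4739 mm.
Magnification m = dᵢ/dₒ = 44.4739/1040 ≈ 0.04276.

0.0428×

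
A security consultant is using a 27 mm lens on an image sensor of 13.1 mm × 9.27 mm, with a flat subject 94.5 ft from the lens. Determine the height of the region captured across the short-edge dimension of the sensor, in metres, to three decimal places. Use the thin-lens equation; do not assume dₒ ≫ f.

9.880 m

dₒ: 94.5 ft × 304.8 mm/ft = 28803.60 mm.
Similar triangles through the lens centre give W/dₒ = h/dᵢ; with 1/f = 1/dₒ + 1/dᵢ this gives W = h·(dₒ − f)/f.
W = 9.27 mm × (28803.6 − 27) / 27 = 9.27 × 1065.8000 ≈ 9879.966 mm = 9.87997 m.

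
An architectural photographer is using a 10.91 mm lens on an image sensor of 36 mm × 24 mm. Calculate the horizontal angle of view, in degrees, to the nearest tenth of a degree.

Angle of view α = 2·arctan(w/2f) with w = 36 mm and f = 10.91 mm.
w/2f = 1.64986; arctan(1.64986) ≈ 58.7795°, so α ≈ 117.5590°.

117.6°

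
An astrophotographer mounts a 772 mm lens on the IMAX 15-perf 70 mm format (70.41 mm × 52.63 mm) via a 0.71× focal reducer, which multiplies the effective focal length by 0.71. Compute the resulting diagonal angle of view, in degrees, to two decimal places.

9.17°

Effective focal length f = 772 × 0.71 = 548.12 mm.
Sensor diagonal = √(70.41² + 52.63²) = √7727.4850 ≈ 87.9061 mm.
α = 2·arctan(87.906 / (2 × 548.12)) = 2·arctan(0.08019) ≈ 9.1693°.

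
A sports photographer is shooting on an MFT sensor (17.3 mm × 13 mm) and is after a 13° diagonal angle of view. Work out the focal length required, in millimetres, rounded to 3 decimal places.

Sensor diagonal = √(17.3² + 13²) = √468.2900 ≈ 21.6400 mm.
From α = 2·arctan(d/2f) we get f = d / (2·tan(α/2)).
With d = 21.6400 mm and α/2 = 6.5°, tan(α/2) ≈ 0.11394, so f ≈ 21.6400 / 0.22787 ≈ 94.9660 mm.

94.966 mm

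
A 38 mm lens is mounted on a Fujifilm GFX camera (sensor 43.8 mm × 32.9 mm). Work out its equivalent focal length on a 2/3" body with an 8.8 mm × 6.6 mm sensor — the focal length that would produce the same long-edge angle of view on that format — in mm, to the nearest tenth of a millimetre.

7.6 mm

Equal angle of view means equal width/f ratio, so f₂ = f₁ · (width₂/width₁) = 38 × 8.8/43.8.
f₂ = 38 × 0.20091 ≈ 7.635 mm.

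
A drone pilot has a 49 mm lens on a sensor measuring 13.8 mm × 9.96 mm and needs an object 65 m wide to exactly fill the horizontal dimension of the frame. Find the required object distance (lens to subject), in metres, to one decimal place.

W: 65 m = 65000 mm.
Magnification m = w/W = dᵢ/dₒ; combined with 1/f = 1/dₒ + 1/dᵢ this gives dₒ = f·(1 + W/w).
dₒ = 49 mm × (1 + 65000/13.8) = 49 × 4711.1449 ≈ 230846.101 mm = 230.846 m.

230.8 m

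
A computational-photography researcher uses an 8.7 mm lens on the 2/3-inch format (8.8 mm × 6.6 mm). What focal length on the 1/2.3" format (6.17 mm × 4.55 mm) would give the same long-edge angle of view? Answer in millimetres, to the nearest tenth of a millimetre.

Equal angle of view means equal width/f ratio, so f₂ = f₁ · (width₂/width₁) = 8.7 × 6.17/8.8.
f₂ = 8.7 × 0.70114 ≈ 6.100 mm.

6.1 mm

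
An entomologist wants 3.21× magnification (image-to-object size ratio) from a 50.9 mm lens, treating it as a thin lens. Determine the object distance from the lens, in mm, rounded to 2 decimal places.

With m = dᵢ/dₒ and 1/f = 1/dₒ + 1/dᵢ, substituting dᵢ = m·dₒ gives 1/f = (1 + 1/m)/dₒ, hence dₒ = f·(1 + 1/m).
dₒ = 50.9 × (1 + 1/3.21) = 50.9 × 1.31153 ≈ 66.757 mm.

66.76 mm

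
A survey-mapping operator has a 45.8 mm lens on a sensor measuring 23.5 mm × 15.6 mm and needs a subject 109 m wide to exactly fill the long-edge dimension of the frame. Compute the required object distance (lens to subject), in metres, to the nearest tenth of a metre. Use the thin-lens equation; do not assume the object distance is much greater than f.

212.5 m

W: 109 m = 109000 mm.
Magnification m = w/W = dᵢ/dₒ; combined with 1/f = 1/dₒ + 1/dᵢ this gives dₒ = f·(1 + W/w).
dₒ = 45.8 mm × (1 + 109000/23.5) = 45.8 × 4639.2979 ≈ 212479.843 mm = 212.48 m.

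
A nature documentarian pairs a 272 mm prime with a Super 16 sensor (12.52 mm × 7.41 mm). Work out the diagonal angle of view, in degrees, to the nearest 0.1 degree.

Sensor diagonal = √(12.52² + 7.41²) = √211.6585 ≈ 14.5485 mm.
Angle of view α = 2·arctan(d/2f) with d = 14.5485 mm and f = 272 mm.
d/2f = 0.02674; arctan(0.02674) ≈ 1.5319°, so α ≈ 3.0639°.

3.1°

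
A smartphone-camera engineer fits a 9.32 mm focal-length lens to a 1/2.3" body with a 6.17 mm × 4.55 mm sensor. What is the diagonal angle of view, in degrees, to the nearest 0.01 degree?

44.71°

Sensor diagonal = √(6.17² + 4.55²) = √58.7714 ≈ 7.6663 mm.
Angle of view α = 2·arctan(d/2f) with d = 7.6663 mm and f = 9.32 mm.
d/2f = 0.41128; arctan(0.41128) ≈ 22.3564°, so α ≈ 44.7127°.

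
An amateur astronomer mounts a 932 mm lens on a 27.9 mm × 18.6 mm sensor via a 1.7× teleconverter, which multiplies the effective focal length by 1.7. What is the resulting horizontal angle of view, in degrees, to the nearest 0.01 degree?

1.01°

Effective focal length f = 932 × 1.7 = 1584.4 mm.
α = 2·arctan(27.9 / (2 × 1584.4)) = 2·arctan(0.00880) ≈ 1.0089°.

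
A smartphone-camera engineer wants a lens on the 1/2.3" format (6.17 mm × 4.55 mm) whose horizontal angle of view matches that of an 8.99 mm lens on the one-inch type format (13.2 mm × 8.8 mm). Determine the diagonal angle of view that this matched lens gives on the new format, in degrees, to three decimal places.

Equal horizontal AOV ⇒ f₂ = f₁ · 6.17/13.2 = 8.99 × 0.46742 ≈ 4.2021 mm.
Sensor diagonal = √(6.17² + 4.55²) = √58.7714 ≈ 7.6663 mm.
Diagonal AOV on the new format = 2·arctan(7.6663 / (2 × 4.2021)) = 2·arctan(0.91218) ≈ 84.7411°.

84.741°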